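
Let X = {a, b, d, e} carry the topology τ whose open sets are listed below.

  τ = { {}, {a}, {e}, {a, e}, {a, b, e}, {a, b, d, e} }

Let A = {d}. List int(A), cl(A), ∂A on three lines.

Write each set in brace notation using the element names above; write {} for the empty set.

int(A) = {}
cl(A)  = {d}
∂A     = {d}

open subsets of A: {}; so int(A) = {}
closure: X∖int(X∖A) = X∖{a, b, e} = {d}
∂A = {d} minus {} = {d}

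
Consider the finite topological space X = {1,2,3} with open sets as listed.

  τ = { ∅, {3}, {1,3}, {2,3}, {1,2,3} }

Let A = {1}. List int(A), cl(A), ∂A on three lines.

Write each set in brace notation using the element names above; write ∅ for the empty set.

open subsets of A: ∅; so int(A) = ∅
closure: X∖int(X∖A) = X∖{2,3} = {1}
∂A = {1} minus ∅ = {1}

int(A) = ∅
cl(A)  = {1}
∂A     = {1}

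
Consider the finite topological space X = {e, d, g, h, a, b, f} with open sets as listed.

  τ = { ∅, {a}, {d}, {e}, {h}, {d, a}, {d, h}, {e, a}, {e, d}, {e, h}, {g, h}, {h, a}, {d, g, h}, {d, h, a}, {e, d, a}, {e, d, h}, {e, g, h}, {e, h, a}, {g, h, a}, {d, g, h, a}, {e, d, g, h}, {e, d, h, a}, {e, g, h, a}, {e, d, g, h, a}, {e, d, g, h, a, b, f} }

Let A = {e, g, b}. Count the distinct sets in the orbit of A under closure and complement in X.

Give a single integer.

8

cl via duality: int({d, h, a, f}) = {d, h, a}, so X∖{d, h, a} = {e, g, b, f}
Write k for closure, c for complement:
  1. A     = {e, g, b}
  2. kA    = {e, g, b, f}
  3. cA    = {d, h, a, f}
  4. ckA   = {d, h, a}
  5. kcA   = {d, g, h, a, b, f}
  6. ckcA  = {e}
  7. kckcA = {e, b, f}
  8. ckckcA = {d, g, h, a}
applying k or c yields no new set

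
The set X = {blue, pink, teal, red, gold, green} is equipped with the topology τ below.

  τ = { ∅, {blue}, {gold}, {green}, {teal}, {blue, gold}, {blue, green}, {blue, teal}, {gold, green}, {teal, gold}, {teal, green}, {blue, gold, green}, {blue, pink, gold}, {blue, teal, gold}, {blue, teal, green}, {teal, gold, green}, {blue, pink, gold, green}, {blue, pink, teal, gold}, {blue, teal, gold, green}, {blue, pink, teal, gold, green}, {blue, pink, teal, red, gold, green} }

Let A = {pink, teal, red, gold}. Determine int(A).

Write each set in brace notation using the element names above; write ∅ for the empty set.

{teal, gold}

open subsets of A: ∅, {gold}, {teal}, {teal, gold}; so int(A) = {teal, gold}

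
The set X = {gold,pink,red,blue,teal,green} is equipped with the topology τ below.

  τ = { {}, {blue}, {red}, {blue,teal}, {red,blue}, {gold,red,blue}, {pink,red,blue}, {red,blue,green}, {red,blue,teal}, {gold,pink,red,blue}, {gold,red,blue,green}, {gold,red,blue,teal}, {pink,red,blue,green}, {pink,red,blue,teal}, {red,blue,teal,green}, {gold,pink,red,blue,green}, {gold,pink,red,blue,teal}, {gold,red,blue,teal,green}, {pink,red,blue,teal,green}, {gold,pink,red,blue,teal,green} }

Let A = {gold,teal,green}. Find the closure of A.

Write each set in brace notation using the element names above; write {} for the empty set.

cl via duality: int({pink,red,blue}) = {pink,red,blue}, so X∖{pink,red,blue} = {gold,teal,green}

{gold,teal,green}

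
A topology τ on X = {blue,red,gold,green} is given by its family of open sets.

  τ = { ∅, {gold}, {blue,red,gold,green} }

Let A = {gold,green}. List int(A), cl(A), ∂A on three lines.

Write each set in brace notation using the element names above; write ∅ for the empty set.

opens ⊆ A: ∅, {gold}; union → int = {gold}
complement {blue,red}; its interior ∅; cl(A) = X∖∅ = {blue,red,gold,green}
boundary = {blue,red,gold,green} ∖ {gold} = {blue,red,green}

int(A) = {gold}
cl(A)  = {blue,red,gold,green}
∂A     = {blue,red,green}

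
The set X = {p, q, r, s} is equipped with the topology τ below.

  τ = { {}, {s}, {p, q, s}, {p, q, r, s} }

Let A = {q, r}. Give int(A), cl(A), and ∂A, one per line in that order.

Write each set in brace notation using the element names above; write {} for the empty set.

int(A) = {}
cl(A)  = {p, q, r}
∂A     = {p, q, r}

U open, U⊆A: {}. int(A) = ⋃ = {}
X∖A={p, s}, int(X∖A)={s}, hence cl(A)={p, q, r}
∂A: remove int from cl → {p, q, r}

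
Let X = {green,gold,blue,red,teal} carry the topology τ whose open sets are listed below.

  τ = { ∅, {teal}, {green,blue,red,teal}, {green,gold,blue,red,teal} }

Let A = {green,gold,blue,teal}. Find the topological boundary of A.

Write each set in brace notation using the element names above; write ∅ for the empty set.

open subsets of A: ∅, {teal}; so int(A) = {teal}
closure: X∖int(X∖A) = X∖∅ = {green,gold,blue,red,teal}
∂A = {green,gold,blue,red,teal} minus {teal} = {green,gold,blue,red}

{green,gold,blue,red}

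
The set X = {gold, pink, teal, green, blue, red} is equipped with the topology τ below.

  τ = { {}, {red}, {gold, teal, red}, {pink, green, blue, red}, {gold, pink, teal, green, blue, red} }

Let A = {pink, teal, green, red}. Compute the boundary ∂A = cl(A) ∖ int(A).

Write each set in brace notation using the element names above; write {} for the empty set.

{gold, pink, teal, green, blue}

U open, U⊆A: {}, {red}. int(A) = ⋃ = {red}
X∖A={gold, blue}, int(X∖A)={}, hence cl(A)={gold, pink, teal, green, blue, red}
∂A: remove int from cl → {gold, pink, teal, green, blue}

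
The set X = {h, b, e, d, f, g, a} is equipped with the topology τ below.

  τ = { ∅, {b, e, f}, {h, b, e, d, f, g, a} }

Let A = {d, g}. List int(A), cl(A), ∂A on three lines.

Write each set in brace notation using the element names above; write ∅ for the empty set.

int(A) = ∅
cl(A)  = {h, d, g, a}
∂A     = {h, d, g, a}

interior: largest open inside A is ∅ (from ∅)
cl via duality: int({h, b, e, f, a}) = {b, e, f}, so X∖{b, e, f} = {h, d, g, a}
cl∖int = {h, d, g, a}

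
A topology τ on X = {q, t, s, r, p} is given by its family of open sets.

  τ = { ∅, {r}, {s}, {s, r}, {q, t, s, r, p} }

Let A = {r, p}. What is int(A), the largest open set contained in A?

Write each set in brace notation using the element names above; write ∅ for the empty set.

{r}

open subsets of A: ∅, {r}; so int(A) = {r}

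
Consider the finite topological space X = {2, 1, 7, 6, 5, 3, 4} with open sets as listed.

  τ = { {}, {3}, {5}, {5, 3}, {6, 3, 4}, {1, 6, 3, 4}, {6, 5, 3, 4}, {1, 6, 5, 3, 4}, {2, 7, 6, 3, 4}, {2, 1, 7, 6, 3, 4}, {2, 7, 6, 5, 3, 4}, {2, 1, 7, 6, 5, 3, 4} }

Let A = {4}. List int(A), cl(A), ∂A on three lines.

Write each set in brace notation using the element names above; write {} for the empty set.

int(A) = {}
cl(A)  = {2, 1, 7, 6, 4}
∂A     = {2, 1, 7, 6, 4}

open subsets of A: {}; so int(A) = {}
closure: X∖int(X∖A) = X∖{5, 3} = {2, 1, 7, 6, 4}
∂A = {2, 1, 7, 6, 4} minus {} = {2, 1, 7, 6, 4}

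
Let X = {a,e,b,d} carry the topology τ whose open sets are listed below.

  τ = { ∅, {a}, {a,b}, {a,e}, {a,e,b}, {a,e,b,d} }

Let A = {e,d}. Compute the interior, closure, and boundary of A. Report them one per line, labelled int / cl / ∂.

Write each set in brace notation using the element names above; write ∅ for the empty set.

U open, U⊆A: ∅. int(A) = ⋃ = ∅
X∖A={a,b}, int(X∖A)={a,b}, hence cl(A)={e,d}
∂A: remove int from cl → {e,d}

int(A) = ∅
cl(A)  = {e,d}
∂A     = {e,d}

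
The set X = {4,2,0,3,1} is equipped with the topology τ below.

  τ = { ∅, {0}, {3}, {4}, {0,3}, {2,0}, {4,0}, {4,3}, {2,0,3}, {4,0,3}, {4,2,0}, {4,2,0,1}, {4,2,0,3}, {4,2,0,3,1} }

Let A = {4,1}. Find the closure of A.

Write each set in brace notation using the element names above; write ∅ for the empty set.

{4,1}

X∖A={2,0,3}, int(X∖A)={2,0,3}, hence cl(A)={4,1}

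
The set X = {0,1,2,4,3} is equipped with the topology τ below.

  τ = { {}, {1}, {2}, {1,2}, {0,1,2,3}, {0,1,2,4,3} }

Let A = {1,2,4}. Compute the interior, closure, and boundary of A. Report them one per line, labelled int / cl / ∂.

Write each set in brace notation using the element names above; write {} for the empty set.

int(A) = {1,2}
cl(A)  = {0,1,2,4,3}
∂A     = {0,4,3}

U open, U⊆A: {}, {2}, {1}, {1,2}. int(A) = ⋃ = {1,2}
X∖A={0,3}, int(X∖A)={}, hence cl(A)={0,1,2,4,3}
∂A: remove int from cl → {0,4,3}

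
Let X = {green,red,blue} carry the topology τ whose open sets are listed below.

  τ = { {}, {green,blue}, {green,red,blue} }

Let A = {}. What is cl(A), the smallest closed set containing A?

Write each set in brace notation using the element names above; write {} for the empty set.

cl via duality: int({green,red,blue}) = {green,red,blue}, so X∖{green,red,blue} = {}

{}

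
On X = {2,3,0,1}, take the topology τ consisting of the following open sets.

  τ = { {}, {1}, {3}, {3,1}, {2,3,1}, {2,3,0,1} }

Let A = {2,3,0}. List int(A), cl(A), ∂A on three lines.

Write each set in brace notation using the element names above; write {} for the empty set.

int(A) = {3}
cl(A)  = {2,3,0}
∂A     = {2,0}

open subsets of A: {}, {3}; so int(A) = {3}
closure: X∖int(X∖A) = X∖{1} = {2,3,0}
∂A = {2,3,0} minus {3} = {2,0}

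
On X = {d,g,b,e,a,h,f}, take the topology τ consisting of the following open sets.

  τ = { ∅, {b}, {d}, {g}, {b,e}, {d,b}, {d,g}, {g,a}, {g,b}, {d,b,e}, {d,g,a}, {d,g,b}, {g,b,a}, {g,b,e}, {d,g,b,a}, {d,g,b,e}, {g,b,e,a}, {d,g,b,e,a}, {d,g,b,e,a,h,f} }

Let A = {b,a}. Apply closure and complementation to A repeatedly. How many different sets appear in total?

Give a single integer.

X∖A={d,g,e,h,f}, int(X∖A)={d,g}, hence cl(A)={b,e,a,h,f}
Orbit (k=closure, c=complement):
  1. A     = {b,a}
  2. kA    = {b,e,a,h,f}
  3. cA    = {d,g,e,h,f}
  4. ckA   = {d,g}
  5. kcA   = {d,g,e,a,h,f}
  6. kckA  = {d,g,a,h,f}
  7. ckcA  = {b}
  8. ckckA = {b,e}
  9. kckcA = {b,e,h,f}
  10. ckckcA = {d,g,a}
(closed under both — stop)

10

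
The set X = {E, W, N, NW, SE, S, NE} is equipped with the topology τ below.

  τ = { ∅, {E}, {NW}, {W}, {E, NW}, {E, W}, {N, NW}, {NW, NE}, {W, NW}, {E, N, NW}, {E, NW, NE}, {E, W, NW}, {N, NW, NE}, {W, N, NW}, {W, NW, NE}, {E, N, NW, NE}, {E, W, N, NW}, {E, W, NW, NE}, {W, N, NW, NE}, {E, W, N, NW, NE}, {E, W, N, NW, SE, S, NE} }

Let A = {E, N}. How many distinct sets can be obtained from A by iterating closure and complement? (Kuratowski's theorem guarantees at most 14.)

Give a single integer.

closure: X∖int(X∖A) = X∖{W, NW, NE} = {E, N, SE, S}
Let k=closure and c=complement:
  1. A     = {E, N}
  2. kA    = {E, N, SE, S}
  3. cA    = {W, NW, SE, S, NE}
  4. ckA   = {W, NW, NE}
  5. kcA   = {W, N, NW, SE, S, NE}
  6. ckcA  = {E}
  7. kckcA = {E, SE, S}
  8. ckckcA = {W, N, NW, NE}
— saturated at 8

8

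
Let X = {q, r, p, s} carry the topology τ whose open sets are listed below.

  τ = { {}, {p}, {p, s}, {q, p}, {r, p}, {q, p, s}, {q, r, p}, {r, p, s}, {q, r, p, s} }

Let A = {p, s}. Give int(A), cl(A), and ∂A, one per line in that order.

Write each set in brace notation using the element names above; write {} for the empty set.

int(A) = {p, s}
cl(A)  = {q, r, p, s}
∂A     = {q, r}

interior: largest open inside A is {p, s} (from {}, {p}, {p, s})
cl via duality: int({q, r}) = {}, so X∖{} = {q, r, p, s}
cl∖int = {q, r}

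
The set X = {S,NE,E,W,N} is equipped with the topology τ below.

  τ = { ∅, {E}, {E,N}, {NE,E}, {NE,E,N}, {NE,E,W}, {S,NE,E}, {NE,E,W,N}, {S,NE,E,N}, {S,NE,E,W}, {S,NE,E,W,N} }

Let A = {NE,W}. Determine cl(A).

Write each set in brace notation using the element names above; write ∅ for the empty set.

closure: X∖int(X∖A) = X∖{E,N} = {S,NE,W}

{S,NE,W}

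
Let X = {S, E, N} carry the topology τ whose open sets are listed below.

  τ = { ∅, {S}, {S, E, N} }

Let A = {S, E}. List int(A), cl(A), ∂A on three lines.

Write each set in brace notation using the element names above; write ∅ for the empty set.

int(A) = {S}
cl(A)  = {S, E, N}
∂A     = {E, N}

interior: largest open inside A is {S} (from ∅, {S})
cl via duality: int({N}) = ∅, so X∖∅ = {S, E, N}
cl∖int = {E, N}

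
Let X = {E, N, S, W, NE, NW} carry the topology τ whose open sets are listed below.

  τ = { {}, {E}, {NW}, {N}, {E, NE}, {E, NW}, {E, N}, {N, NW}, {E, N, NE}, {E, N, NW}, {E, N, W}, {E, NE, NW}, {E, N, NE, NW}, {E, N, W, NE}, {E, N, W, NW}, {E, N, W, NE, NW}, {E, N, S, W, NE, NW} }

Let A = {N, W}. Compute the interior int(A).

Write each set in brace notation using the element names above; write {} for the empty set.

interior: largest open inside A is {N} (from {}, {N})

{N}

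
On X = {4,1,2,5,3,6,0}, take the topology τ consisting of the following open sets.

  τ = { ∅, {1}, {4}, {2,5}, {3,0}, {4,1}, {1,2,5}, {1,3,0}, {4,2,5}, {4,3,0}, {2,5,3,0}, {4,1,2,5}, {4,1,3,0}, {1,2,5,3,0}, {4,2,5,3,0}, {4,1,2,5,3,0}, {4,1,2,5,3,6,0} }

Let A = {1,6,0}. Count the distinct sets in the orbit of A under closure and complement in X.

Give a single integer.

10

cl via duality: int({4,2,5,3}) = {4,2,5}, so X∖{4,2,5} = {1,3,6,0}
Write k for closure, c for complement:
  1. A     = {1,6,0}
  2. kA    = {1,3,6,0}
  3. cA    = {4,2,5,3}
  4. ckA   = {4,2,5}
  5. kcA   = {4,2,5,3,6,0}
  6. kckA  = {4,2,5,6}
  7. ckcA  = {1}
  8. ckckA = {1,3,0}
  9. kckcA = {1,6}
  10. ckckcA = {4,2,5,3,0}
applying k or c yields no new set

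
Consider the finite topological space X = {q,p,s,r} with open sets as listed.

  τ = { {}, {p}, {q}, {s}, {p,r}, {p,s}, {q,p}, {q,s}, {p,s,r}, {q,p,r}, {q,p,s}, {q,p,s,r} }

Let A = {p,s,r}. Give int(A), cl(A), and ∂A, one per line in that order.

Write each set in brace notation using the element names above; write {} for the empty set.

int(A) = {p,s,r}
cl(A)  = {p,s,r}
∂A     = {}

opens ⊆ A: {}, {s}, {p}, {p,s}, {p,r}, {p,s,r}; union → int = {p,s,r}
complement {q}; its interior {q}; cl(A) = X∖{q} = {p,s,r}
boundary = {p,s,r} ∖ {p,s,r} = {}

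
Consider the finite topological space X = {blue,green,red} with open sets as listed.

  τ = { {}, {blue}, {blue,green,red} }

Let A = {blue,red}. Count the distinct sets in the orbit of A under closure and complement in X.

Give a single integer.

6

cl via duality: int({green}) = {}, so X∖{} = {blue,green,red}
Write k for closure, c for complement:
  1. A     = {blue,red}
  2. kA    = {blue,green,red}
  3. cA    = {green}
  4. ckA   = {}
  5. kcA   = {green,red}
  6. ckcA  = {blue}
applying k or c yields no new set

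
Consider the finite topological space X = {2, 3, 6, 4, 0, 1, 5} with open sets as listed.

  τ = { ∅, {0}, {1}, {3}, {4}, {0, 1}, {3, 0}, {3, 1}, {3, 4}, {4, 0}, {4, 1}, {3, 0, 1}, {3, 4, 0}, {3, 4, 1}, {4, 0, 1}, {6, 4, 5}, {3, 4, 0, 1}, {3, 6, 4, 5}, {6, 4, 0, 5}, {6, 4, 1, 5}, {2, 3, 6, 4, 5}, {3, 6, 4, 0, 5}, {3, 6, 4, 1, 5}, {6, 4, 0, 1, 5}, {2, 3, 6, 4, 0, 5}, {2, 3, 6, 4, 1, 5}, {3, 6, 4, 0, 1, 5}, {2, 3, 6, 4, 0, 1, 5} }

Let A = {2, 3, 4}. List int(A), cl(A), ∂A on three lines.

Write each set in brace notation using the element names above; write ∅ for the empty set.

interior: largest open inside A is {3, 4} (from ∅, {4}, {3}, {3, 4})
cl via duality: int({6, 0, 1, 5}) = {0, 1}, so X∖{0, 1} = {2, 3, 6, 4, 5}
cl∖int = {2, 6, 5}

int(A) = {3, 4}
cl(A)  = {2, 3, 6, 4, 5}
∂A     = {2, 6, 5}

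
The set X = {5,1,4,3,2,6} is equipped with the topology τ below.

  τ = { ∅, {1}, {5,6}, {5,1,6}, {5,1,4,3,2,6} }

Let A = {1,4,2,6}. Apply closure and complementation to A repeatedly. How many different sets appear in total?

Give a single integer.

8

X∖A={5,3}, int(X∖A)=∅, hence cl(A)={5,1,4,3,2,6}
Orbit (k=closure, c=complement):
  1. A     = {1,4,2,6}
  2. kA    = {5,1,4,3,2,6}
  3. cA    = {5,3}
  4. ckA   = ∅
  5. kcA   = {5,4,3,2,6}
  6. ckcA  = {1}
  7. kckcA = {1,4,3,2}
  8. ckckcA = {5,6}
(closed under both — stop)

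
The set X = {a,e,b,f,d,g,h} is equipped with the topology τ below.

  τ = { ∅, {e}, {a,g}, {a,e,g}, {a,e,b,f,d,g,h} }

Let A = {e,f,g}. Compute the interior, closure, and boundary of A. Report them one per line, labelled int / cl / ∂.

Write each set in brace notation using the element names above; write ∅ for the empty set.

int(A) = {e}
cl(A)  = {a,e,b,f,d,g,h}
∂A     = {a,b,f,d,g,h}

opens ⊆ A: ∅, {e}; union → int = {e}
complement {a,b,d,h}; its interior ∅; cl(A) = X∖∅ = {a,e,b,f,d,g,h}
boundary = {a,e,b,f,d,g,h} ∖ {e} = {a,b,f,d,g,h}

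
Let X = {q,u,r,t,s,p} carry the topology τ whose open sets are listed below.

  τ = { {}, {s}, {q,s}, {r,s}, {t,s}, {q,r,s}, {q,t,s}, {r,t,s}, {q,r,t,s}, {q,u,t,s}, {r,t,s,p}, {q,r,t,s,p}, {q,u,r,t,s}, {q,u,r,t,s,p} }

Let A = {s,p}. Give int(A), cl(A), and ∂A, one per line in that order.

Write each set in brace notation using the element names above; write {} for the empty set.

int(A) = {s}
cl(A)  = {q,u,r,t,s,p}
∂A     = {q,u,r,t,p}

U open, U⊆A: {}, {s}. int(A) = ⋃ = {s}
X∖A={q,u,r,t}, int(X∖A)={}, hence cl(A)={q,u,r,t,s,p}
∂A: remove int from cl → {q,u,r,t,p}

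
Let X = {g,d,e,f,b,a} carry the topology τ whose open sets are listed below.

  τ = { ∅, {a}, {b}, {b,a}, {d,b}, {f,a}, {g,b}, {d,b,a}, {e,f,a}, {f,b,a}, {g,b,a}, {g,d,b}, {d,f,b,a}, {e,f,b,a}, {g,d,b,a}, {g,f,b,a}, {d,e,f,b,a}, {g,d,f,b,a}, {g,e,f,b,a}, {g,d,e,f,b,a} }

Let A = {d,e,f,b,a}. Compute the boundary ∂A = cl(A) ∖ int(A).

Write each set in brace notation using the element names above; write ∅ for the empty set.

U open, U⊆A: ∅, {b}, {a}, {f,a}, {d,b}, {b,a}, {f,b,a}, {e,f,a}, {d,b,a}, {e,f,b,a}, {d,f,b,a}, {d,e,f,b,a}. int(A) = ⋃ = {d,e,f,b,a}
X∖A={g}, int(X∖A)=∅, hence cl(A)={g,d,e,f,b,a}
∂A: remove int from cl → {g}

{g}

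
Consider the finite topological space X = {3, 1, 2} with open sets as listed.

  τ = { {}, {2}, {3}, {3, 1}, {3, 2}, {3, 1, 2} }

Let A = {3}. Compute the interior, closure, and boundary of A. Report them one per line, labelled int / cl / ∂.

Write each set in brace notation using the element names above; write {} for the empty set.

int(A) = {3}
cl(A)  = {3, 1}
∂A     = {1}

interior: largest open inside A is {3} (from {}, {3})
cl via duality: int({1, 2}) = {2}, so X∖{2} = {3, 1}
cl∖int = {1}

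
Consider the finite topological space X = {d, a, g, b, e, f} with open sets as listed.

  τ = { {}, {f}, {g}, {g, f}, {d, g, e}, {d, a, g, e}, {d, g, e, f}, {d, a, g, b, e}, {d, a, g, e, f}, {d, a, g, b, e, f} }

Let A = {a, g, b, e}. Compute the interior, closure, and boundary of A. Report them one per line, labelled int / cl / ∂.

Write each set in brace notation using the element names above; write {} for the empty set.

int(A) = {g}
cl(A)  = {d, a, g, b, e}
∂A     = {d, a, b, e}

opens ⊆ A: {}, {g}; union → int = {g}
complement {d, f}; its interior {f}; cl(A) = X∖{f} = {d, a, g, b, e}
boundary = {d, a, g, b, e} ∖ {g} = {d, a, b, e}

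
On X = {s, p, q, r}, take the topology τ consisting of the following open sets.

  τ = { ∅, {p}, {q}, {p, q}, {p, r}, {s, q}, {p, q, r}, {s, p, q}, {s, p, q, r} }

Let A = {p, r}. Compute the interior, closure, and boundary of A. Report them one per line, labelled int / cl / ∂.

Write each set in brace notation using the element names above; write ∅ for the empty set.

opens ⊆ A: ∅, {p}, {p, r}; union → int = {p, r}
complement {s, q}; its interior {s, q}; cl(A) = X∖{s, q} = {p, r}
boundary = {p, r} ∖ {p, r} = ∅

int(A) = {p, r}
cl(A)  = {p, r}
∂A     = ∅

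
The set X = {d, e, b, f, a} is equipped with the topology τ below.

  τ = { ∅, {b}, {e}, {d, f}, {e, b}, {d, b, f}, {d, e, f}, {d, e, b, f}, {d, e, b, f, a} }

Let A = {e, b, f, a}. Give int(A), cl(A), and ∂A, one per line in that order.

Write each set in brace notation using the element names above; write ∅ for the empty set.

opens ⊆ A: ∅, {e}, {b}, {e, b}; union → int = {e, b}
complement {d}; its interior ∅; cl(A) = X∖∅ = {d, e, b, f, a}
boundary = {d, e, b, f, a} ∖ {e, b} = {d, f, a}

int(A) = {e, b}
cl(A)  = {d, e, b, f, a}
∂A     = {d, f, a}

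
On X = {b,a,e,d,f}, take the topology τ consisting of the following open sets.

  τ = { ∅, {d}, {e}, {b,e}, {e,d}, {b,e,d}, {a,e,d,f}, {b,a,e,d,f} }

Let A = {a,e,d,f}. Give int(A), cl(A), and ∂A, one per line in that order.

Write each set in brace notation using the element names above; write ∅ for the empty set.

interior: largest open inside A is {a,e,d,f} (from ∅, {e}, {d}, {e,d}, {a,e,d,f})
cl via duality: int({b}) = ∅, so X∖∅ = {b,a,e,d,f}
cl∖int = {b}

int(A) = {a,e,d,f}
cl(A)  = {b,a,e,d,f}
∂A     = {b}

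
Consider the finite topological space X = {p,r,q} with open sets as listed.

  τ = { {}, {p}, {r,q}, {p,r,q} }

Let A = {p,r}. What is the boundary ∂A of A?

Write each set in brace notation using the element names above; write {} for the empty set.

{r,q}

opens ⊆ A: {}, {p}; union → int = {p}
complement {q}; its interior {}; cl(A) = X∖{} = {p,r,q}
boundary = {p,r,q} ∖ {p} = {r,q}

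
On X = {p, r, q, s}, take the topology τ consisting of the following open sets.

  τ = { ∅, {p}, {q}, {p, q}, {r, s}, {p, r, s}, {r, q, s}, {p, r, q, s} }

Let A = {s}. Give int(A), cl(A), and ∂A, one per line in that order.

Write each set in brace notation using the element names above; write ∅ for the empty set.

int(A) = ∅
cl(A)  = {r, s}
∂A     = {r, s}

open subsets of A: ∅; so int(A) = ∅
closure: X∖int(X∖A) = X∖{p, q} = {r, s}
∂A = {r, s} minus ∅ = {r, s}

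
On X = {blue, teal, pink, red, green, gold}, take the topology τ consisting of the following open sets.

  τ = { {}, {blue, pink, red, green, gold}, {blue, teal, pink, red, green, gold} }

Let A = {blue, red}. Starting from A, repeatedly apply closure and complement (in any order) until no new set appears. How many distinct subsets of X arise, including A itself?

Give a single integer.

4

X∖A={teal, pink, green, gold}, int(X∖A)={}, hence cl(A)={blue, teal, pink, red, green, gold}
Orbit (k=closure, c=complement):
  1. A     = {blue, red}
  2. kA    = {blue, teal, pink, red, green, gold}
  3. cA    = {teal, pink, green, gold}
  4. ckA   = {}
(closed under both — stop)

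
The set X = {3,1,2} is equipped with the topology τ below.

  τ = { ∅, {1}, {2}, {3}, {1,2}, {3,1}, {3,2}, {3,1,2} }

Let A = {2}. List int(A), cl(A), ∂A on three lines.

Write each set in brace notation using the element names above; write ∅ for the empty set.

U open, U⊆A: ∅, {2}. int(A) = ⋃ = {2}
X∖A={3,1}, int(X∖A)={3,1}, hence cl(A)={2}
∂A: remove int from cl → ∅

int(A) = {2}
cl(A)  = {2}
∂A     = ∅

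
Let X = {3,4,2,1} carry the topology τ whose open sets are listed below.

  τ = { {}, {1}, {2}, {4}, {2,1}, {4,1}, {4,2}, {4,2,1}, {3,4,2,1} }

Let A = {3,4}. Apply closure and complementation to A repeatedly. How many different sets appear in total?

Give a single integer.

complement {2,1}; its interior {2,1}; cl(A) = X∖{2,1} = {3,4}
With k = closure, c = complement:
  1. A     = {3,4}
  2. cA    = {2,1}
  3. kcA   = {3,2,1}
  4. ckcA  = {4}
k, c of each give nothing new

4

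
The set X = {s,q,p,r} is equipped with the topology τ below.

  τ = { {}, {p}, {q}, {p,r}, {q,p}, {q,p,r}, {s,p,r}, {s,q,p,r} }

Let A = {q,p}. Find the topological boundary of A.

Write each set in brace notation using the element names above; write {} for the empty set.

open subsets of A: {}, {q}, {p}, {q,p}; so int(A) = {q,p}
closure: X∖int(X∖A) = X∖{} = {s,q,p,r}
∂A = {s,q,p,r} minus {q,p} = {s,r}

{s,r}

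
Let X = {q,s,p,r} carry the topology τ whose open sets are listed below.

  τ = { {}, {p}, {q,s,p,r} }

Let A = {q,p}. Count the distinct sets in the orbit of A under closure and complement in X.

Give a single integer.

cl via duality: int({s,r}) = {}, so X∖{} = {q,s,p,r}
Write k for closure, c for complement:
  1. A     = {q,p}
  2. kA    = {q,s,p,r}
  3. cA    = {s,r}
  4. ckA   = {}
  5. kcA   = {q,s,r}
  6. ckcA  = {p}
applying k or c yields no new set

6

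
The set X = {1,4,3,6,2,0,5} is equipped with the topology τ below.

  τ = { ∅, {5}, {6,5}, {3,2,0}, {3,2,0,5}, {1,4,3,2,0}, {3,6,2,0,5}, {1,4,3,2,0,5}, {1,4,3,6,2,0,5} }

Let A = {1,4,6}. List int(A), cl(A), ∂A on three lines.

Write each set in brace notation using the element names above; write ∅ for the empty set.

opens ⊆ A: ∅; union → int = ∅
complement {3,2,0,5}; its interior {3,2,0,5}; cl(A) = X∖{3,2,0,5} = {1,4,6}
boundary = {1,4,6} ∖ ∅ = {1,4,6}

int(A) = ∅
cl(A)  = {1,4,6}
∂A     = {1,4,6}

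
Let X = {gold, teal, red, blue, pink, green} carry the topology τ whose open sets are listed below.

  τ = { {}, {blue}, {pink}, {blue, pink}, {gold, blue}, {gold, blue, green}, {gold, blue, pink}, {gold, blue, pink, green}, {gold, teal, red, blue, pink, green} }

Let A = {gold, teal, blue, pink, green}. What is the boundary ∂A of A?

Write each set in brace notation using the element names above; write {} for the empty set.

{teal, red}

open subsets of A: {}, {pink}, {blue}, {gold, blue}, {blue, pink}, {gold, blue, green}, {gold, blue, pink}, {gold, blue, pink, green}; so int(A) = {gold, blue, pink, green}
closure: X∖int(X∖A) = X∖{} = {gold, teal, red, blue, pink, green}
∂A = {gold, teal, red, blue, pink, green} minus {gold, blue, pink, green} = {teal, red}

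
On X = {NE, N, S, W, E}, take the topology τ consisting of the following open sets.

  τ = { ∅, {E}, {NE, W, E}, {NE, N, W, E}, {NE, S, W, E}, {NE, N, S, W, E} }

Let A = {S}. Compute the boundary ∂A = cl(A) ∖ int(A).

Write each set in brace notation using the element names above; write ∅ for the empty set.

{S}

U open, U⊆A: ∅. int(A) = ⋃ = ∅
X∖A={NE, N, W, E}, int(X∖A)={NE, N, W, E}, hence cl(A)={S}
∂A: remove int from cl → {S}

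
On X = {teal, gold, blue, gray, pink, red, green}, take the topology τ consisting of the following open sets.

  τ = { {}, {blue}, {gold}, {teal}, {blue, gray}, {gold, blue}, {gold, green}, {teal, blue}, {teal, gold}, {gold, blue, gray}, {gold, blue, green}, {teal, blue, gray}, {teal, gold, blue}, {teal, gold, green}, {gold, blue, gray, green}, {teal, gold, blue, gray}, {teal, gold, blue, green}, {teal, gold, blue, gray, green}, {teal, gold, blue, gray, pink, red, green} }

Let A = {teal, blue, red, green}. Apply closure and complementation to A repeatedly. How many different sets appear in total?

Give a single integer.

10

X∖A={gold, gray, pink}, int(X∖A)={gold}, hence cl(A)={teal, blue, gray, pink, red, green}
Orbit (k=closure, c=complement):
  1. A     = {teal, blue, red, green}
  2. kA    = {teal, blue, gray, pink, red, green}
  3. cA    = {gold, gray, pink}
  4. ckA   = {gold}
  5. kcA   = {gold, gray, pink, red, green}
  6. kckA  = {gold, pink, red, green}
  7. ckcA  = {teal, blue}
  8. ckckA = {teal, blue, gray}
  9. kckcA = {teal, blue, gray, pink, red}
  10. ckckcA = {gold, green}
(closed under both — stop)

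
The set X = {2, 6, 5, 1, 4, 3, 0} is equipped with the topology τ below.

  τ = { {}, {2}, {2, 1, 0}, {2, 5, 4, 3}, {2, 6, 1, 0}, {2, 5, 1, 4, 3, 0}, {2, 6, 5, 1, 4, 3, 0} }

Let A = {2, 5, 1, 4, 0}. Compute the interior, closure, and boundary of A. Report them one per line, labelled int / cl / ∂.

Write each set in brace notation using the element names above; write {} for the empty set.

open subsets of A: {}, {2}, {2, 1, 0}; so int(A) = {2, 1, 0}
closure: X∖int(X∖A) = X∖{} = {2, 6, 5, 1, 4, 3, 0}
∂A = {2, 6, 5, 1, 4, 3, 0} minus {2, 1, 0} = {6, 5, 4, 3}

int(A) = {2, 1, 0}
cl(A)  = {2, 6, 5, 1, 4, 3, 0}
∂A     = {6, 5, 4, 3}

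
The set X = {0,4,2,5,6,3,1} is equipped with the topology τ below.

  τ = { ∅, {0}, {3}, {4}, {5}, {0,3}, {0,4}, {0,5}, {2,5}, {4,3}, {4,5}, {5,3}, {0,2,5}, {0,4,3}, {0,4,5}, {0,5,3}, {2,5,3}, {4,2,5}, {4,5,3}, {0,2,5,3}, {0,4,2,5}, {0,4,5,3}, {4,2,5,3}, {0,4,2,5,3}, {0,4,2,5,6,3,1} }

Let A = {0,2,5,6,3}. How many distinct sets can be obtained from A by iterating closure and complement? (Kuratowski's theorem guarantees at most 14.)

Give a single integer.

cl via duality: int({4,1}) = {4}, so X∖{4} = {0,2,5,6,3,1}
Write k for closure, c for complement:
  1. A     = {0,2,5,6,3}
  2. kA    = {0,2,5,6,3,1}
  3. cA    = {4,1}
  4. ckA   = {4}
  5. kcA   = {4,6,1}
  6. ckcA  = {0,2,5,3}
applying k or c yields no new set

6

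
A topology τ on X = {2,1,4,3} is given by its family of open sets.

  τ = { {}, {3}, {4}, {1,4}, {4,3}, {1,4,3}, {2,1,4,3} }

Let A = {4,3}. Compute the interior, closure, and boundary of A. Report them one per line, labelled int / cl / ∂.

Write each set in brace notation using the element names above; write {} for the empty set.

interior: largest open inside A is {4,3} (from {}, {4}, {3}, {4,3})
cl via duality: int({2,1}) = {}, so X∖{} = {2,1,4,3}
cl∖int = {2,1}

int(A) = {4,3}
cl(A)  = {2,1,4,3}
∂A     = {2,1}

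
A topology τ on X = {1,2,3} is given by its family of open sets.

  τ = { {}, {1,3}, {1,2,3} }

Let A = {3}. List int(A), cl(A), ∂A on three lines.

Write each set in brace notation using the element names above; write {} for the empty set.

int(A) = {}
cl(A)  = {1,2,3}
∂A     = {1,2,3}

interior: largest open inside A is {} (from {})
cl via duality: int({1,2}) = {}, so X∖{} = {1,2,3}
cl∖int = {1,2,3}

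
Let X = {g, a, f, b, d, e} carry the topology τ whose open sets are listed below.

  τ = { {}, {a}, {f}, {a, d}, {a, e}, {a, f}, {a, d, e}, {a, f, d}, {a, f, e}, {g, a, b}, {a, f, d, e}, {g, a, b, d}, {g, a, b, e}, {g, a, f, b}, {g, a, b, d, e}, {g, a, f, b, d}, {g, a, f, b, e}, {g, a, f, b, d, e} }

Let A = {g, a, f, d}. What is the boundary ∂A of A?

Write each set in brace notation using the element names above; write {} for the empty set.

{g, b, e}

interior: largest open inside A is {a, f, d} (from {}, {f}, {a}, {a, f}, {a, d}, {a, f, d})
cl via duality: int({b, e}) = {}, so X∖{} = {g, a, f, b, d, e}
cl∖int = {g, b, e}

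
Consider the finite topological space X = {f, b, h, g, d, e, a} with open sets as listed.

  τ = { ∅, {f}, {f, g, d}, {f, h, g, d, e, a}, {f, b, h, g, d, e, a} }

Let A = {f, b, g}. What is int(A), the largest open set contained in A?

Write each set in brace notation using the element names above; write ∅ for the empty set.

open subsets of A: ∅, {f}; so int(A) = {f}

{f}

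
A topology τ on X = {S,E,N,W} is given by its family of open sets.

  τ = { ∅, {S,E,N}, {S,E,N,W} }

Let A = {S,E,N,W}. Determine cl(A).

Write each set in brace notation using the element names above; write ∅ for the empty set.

cl via duality: int(∅) = ∅, so X∖∅ = {S,E,N,W}

{S,E,N,W}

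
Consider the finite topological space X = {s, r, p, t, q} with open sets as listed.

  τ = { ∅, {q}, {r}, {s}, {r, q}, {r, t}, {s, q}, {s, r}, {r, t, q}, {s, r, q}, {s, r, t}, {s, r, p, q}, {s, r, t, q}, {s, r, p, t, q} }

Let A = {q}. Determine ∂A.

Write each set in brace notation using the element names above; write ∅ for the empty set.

{p}

open subsets of A: ∅, {q}; so int(A) = {q}
closure: X∖int(X∖A) = X∖{s, r, t} = {p, q}
∂A = {p, q} minus {q} = {p}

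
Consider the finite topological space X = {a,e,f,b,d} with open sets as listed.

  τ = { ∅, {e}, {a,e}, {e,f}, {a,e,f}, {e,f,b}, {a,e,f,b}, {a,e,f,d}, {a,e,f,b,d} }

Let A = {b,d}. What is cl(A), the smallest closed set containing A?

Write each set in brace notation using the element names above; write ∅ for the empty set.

cl via duality: int({a,e,f}) = {a,e,f}, so X∖{a,e,f} = {b,d}

{b,d}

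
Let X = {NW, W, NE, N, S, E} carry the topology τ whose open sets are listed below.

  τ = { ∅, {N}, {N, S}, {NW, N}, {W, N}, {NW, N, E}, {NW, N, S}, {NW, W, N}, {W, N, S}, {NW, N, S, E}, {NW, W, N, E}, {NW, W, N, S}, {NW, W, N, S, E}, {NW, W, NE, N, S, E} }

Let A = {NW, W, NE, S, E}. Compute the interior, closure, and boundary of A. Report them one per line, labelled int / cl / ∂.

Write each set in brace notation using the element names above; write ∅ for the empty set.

int(A) = ∅
cl(A)  = {NW, W, NE, S, E}
∂A     = {NW, W, NE, S, E}

opens ⊆ A: ∅; union → int = ∅
complement {N}; its interior {N}; cl(A) = X∖{N} = {NW, W, NE, S, E}
boundary = {NW, W, NE, S, E} ∖ ∅ = {NW, W, NE, S, E}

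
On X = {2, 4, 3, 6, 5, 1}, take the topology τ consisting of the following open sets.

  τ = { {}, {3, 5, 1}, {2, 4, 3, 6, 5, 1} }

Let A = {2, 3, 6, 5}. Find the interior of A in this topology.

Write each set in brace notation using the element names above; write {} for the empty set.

{}

open subsets of A: {}; so int(A) = {}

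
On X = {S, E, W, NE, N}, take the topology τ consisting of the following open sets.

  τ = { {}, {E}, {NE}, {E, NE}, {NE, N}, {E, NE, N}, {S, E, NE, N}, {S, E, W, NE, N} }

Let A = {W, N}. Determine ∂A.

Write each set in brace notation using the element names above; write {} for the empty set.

{S, W, N}

interior: largest open inside A is {} (from {})
cl via duality: int({S, E, NE}) = {E, NE}, so X∖{E, NE} = {S, W, N}
cl∖int = {S, W, N}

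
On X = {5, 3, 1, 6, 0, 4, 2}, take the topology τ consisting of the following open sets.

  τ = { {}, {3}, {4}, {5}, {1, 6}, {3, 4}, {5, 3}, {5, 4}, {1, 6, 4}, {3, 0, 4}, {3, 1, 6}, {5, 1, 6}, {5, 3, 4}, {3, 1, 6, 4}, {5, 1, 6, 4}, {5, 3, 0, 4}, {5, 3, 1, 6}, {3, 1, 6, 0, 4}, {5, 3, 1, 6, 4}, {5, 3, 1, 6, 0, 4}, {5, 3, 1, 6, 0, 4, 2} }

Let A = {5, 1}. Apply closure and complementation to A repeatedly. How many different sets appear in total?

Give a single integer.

X∖A={3, 6, 0, 4, 2}, int(X∖A)={3, 0, 4}, hence cl(A)={5, 1, 6, 2}
Orbit (k=closure, c=complement):
  1. A     = {5, 1}
  2. kA    = {5, 1, 6, 2}
  3. cA    = {3, 6, 0, 4, 2}
  4. ckA   = {3, 0, 4}
  5. kcA   = {3, 1, 6, 0, 4, 2}
  6. kckA  = {3, 0, 4, 2}
  7. ckcA  = {5}
  8. ckckA = {5, 1, 6}
  9. kckcA = {5, 2}
  10. ckckcA = {3, 1, 6, 0, 4}
(closed under both — stop)

10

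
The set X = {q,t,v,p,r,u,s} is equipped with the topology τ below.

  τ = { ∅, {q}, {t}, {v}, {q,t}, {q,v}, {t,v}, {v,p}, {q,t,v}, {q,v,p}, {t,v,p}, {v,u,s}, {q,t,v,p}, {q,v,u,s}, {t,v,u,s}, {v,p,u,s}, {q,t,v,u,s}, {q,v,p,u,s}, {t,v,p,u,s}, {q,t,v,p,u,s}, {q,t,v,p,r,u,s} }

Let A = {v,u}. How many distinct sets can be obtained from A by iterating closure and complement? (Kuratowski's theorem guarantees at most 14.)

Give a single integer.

8

cl via duality: int({q,t,p,r,s}) = {q,t}, so X∖{q,t} = {v,p,r,u,s}
Write k for closure, c for complement:
  1. A     = {v,u}
  2. kA    = {v,p,r,u,s}
  3. cA    = {q,t,p,r,s}
  4. ckA   = {q,t}
  5. kcA   = {q,t,p,r,u,s}
  6. kckA  = {q,t,r}
  7. ckcA  = {v}
  8. ckckA = {v,p,u,s}
applying k or c yields no new set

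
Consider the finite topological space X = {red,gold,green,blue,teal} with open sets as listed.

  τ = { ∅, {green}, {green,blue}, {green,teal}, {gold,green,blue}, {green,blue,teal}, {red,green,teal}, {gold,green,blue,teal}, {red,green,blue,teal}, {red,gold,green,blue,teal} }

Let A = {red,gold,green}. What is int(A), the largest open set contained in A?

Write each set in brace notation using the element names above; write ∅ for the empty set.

{green}

U open, U⊆A: ∅, {green}. int(A) = ⋃ = {green}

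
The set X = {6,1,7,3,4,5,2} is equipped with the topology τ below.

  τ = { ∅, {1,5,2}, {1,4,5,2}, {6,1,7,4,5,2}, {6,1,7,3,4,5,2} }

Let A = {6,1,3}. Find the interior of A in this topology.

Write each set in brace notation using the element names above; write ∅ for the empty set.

∅

U open, U⊆A: ∅. int(A) = ⋃ = ∅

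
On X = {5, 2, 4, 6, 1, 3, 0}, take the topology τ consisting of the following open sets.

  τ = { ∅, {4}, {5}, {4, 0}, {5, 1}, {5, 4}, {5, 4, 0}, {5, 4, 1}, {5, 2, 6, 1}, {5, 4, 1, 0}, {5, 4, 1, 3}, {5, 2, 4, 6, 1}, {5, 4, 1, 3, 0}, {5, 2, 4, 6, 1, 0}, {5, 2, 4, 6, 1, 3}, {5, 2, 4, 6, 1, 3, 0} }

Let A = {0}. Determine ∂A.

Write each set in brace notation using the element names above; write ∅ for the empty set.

open subsets of A: ∅; so int(A) = ∅
closure: X∖int(X∖A) = X∖{5, 2, 4, 6, 1, 3} = {0}
∂A = {0} minus ∅ = {0}

{0}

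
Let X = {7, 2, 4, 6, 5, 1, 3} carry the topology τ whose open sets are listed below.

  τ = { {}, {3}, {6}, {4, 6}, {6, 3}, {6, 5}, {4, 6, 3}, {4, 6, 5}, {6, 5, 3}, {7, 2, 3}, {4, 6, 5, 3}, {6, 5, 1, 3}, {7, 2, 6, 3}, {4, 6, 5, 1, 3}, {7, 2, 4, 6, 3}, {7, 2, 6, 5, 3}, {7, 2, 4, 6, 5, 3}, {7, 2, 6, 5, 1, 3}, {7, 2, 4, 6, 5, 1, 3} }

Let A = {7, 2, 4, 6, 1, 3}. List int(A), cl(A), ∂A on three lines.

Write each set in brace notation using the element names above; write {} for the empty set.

int(A) = {7, 2, 4, 6, 3}
cl(A)  = {7, 2, 4, 6, 5, 1, 3}
∂A     = {5, 1}

open subsets of A: {}, {6}, {3}, {6, 3}, {4, 6}, {4, 6, 3}, {7, 2, 3}, {7, 2, 6, 3}, {7, 2, 4, 6, 3}; so int(A) = {7, 2, 4, 6, 3}
closure: X∖int(X∖A) = X∖{} = {7, 2, 4, 6, 5, 1, 3}
∂A = {7, 2, 4, 6, 5, 1, 3} minus {7, 2, 4, 6, 3} = {5, 1}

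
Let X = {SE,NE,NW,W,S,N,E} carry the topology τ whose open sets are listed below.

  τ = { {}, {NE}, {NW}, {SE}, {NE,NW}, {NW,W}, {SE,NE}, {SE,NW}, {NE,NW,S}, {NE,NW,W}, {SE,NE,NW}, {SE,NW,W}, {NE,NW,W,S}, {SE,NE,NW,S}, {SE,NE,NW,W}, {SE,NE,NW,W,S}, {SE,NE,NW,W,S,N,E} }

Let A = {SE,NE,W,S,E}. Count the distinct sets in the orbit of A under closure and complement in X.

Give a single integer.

X∖A={NW,N}, int(X∖A)={NW}, hence cl(A)={SE,NE,W,S,N,E}
Orbit (k=closure, c=complement):
  1. A     = {SE,NE,W,S,E}
  2. kA    = {SE,NE,W,S,N,E}
  3. cA    = {NW,N}
  4. ckA   = {NW}
  5. kcA   = {NW,W,S,N,E}
  6. ckcA  = {SE,NE}
  7. kckcA = {SE,NE,S,N,E}
  8. ckckcA = {NW,W}
(closed under both — stop)

8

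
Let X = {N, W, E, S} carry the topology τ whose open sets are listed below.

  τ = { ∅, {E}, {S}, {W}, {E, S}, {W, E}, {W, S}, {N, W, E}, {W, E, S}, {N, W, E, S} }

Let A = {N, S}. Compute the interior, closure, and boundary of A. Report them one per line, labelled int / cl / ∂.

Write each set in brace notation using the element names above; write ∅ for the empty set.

interior: largest open inside A is {S} (from ∅, {S})
cl via duality: int({W, E}) = {W, E}, so X∖{W, E} = {N, S}
cl∖int = {N}

int(A) = {S}
cl(A)  = {N, S}
∂A     = {N}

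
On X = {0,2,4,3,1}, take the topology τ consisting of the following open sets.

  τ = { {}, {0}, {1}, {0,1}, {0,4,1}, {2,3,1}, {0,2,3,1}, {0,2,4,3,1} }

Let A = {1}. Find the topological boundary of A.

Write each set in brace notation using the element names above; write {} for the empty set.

interior: largest open inside A is {1} (from {}, {1})
cl via duality: int({0,2,4,3}) = {0}, so X∖{0} = {2,4,3,1}
cl∖int = {2,4,3}

{2,4,3}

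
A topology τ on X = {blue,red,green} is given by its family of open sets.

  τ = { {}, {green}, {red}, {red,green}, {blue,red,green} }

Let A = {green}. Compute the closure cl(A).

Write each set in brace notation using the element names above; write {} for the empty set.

closure: X∖int(X∖A) = X∖{red} = {blue,green}

{blue,green}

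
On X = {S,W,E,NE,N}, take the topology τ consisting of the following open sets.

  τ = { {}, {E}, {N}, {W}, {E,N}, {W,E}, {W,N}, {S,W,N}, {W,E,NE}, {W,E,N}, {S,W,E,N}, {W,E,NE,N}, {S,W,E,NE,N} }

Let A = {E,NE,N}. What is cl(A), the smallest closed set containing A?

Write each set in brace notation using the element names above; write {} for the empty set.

{S,E,NE,N}

X∖A={S,W}, int(X∖A)={W}, hence cl(A)={S,E,NE,N}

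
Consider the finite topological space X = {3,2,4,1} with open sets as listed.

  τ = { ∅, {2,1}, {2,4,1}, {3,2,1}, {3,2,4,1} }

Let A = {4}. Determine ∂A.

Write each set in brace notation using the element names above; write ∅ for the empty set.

{4}

U open, U⊆A: ∅. int(A) = ⋃ = ∅
X∖A={3,2,1}, int(X∖A)={3,2,1}, hence cl(A)={4}
∂A: remove int from cl → {4}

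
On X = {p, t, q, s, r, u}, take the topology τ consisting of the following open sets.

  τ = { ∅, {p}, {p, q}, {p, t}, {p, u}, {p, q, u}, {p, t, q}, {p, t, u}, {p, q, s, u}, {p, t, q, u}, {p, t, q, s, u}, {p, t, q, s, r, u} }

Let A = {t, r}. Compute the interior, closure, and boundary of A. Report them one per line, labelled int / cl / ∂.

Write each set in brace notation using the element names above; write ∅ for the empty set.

int(A) = ∅
cl(A)  = {t, r}
∂A     = {t, r}

open subsets of A: ∅; so int(A) = ∅
closure: X∖int(X∖A) = X∖{p, q, s, u} = {t, r}
∂A = {t, r} minus ∅ = {t, r}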